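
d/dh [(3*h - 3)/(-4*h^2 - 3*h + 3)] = 12*h*(h - 2)/(16*h^4 + 24*h^3 - 15*h^2 - 18*h + 9)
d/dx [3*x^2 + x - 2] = 6*x + 1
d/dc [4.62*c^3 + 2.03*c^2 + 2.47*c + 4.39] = 13.86*c^2 + 4.06*c + 2.47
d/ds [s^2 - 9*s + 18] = 2*s - 9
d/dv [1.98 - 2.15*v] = -2.15000000000000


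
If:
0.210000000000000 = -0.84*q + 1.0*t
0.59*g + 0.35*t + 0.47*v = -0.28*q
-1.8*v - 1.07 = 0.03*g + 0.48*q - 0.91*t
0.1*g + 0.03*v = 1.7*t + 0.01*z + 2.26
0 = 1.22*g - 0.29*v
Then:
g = -0.10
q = 0.33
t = 0.49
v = -0.43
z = -311.62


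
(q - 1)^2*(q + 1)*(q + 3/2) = q^4 + q^3/2 - 5*q^2/2 - q/2 + 3/2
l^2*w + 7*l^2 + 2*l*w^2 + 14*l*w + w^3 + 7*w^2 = (l + w)^2*(w + 7)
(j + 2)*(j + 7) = j^2 + 9*j + 14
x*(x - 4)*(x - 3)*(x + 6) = x^4 - x^3 - 30*x^2 + 72*x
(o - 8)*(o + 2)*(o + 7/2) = o^3 - 5*o^2/2 - 37*o - 56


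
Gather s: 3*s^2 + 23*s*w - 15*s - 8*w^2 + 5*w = 3*s^2 + s*(23*w - 15) - 8*w^2 + 5*w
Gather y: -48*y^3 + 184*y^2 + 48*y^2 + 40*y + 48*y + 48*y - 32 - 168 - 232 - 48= -48*y^3 + 232*y^2 + 136*y - 480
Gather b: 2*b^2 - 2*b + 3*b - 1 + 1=2*b^2 + b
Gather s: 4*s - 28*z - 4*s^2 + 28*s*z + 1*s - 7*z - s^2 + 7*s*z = -5*s^2 + s*(35*z + 5) - 35*z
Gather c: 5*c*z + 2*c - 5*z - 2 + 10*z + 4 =c*(5*z + 2) + 5*z + 2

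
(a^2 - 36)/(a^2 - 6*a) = (a + 6)/a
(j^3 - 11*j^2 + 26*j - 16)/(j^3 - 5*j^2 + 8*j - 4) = (j - 8)/(j - 2)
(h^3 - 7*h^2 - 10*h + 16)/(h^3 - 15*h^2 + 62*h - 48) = (h + 2)/(h - 6)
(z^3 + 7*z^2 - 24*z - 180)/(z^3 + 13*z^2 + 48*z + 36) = (z - 5)/(z + 1)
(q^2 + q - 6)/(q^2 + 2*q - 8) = (q + 3)/(q + 4)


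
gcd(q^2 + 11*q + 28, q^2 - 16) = q + 4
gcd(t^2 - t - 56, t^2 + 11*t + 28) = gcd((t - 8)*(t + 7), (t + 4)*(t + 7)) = t + 7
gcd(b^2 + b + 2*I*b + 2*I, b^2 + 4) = b + 2*I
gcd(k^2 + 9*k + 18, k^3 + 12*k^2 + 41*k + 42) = k + 3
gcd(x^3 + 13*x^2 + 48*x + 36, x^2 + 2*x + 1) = x + 1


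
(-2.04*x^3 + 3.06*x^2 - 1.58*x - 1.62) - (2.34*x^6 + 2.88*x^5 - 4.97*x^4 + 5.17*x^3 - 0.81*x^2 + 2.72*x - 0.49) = -2.34*x^6 - 2.88*x^5 + 4.97*x^4 - 7.21*x^3 + 3.87*x^2 - 4.3*x - 1.13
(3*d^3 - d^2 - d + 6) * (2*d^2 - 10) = 6*d^5 - 2*d^4 - 32*d^3 + 22*d^2 + 10*d - 60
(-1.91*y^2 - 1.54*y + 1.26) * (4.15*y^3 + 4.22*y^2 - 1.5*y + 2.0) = -7.9265*y^5 - 14.4512*y^4 + 1.5952*y^3 + 3.8072*y^2 - 4.97*y + 2.52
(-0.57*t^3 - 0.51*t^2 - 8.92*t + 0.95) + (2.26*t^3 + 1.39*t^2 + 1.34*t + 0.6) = 1.69*t^3 + 0.88*t^2 - 7.58*t + 1.55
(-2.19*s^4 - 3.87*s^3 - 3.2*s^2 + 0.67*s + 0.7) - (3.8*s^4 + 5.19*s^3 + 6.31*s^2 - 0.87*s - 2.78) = -5.99*s^4 - 9.06*s^3 - 9.51*s^2 + 1.54*s + 3.48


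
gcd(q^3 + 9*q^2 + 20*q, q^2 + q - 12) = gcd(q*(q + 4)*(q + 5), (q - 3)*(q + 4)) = q + 4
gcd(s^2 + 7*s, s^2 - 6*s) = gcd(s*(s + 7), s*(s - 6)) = s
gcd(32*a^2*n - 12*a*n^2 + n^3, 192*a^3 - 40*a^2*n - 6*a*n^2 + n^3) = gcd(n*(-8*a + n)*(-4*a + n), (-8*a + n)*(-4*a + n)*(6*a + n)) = 32*a^2 - 12*a*n + n^2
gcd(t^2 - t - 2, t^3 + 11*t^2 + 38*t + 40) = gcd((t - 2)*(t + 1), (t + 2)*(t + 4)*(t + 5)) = 1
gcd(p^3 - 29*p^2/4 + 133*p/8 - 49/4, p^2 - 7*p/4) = p - 7/4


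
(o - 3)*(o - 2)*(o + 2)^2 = o^4 - o^3 - 10*o^2 + 4*o + 24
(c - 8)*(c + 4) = c^2 - 4*c - 32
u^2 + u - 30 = (u - 5)*(u + 6)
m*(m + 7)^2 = m^3 + 14*m^2 + 49*m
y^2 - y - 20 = (y - 5)*(y + 4)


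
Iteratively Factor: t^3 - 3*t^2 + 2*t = (t - 2)*(t^2 - t) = t*(t - 2)*(t - 1)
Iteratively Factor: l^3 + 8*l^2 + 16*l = (l + 4)*(l^2 + 4*l) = (l + 4)^2*(l)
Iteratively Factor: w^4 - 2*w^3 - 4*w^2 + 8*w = (w + 2)*(w^3 - 4*w^2 + 4*w) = (w - 2)*(w + 2)*(w^2 - 2*w) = w*(w - 2)*(w + 2)*(w - 2)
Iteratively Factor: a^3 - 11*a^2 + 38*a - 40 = (a - 5)*(a^2 - 6*a + 8) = (a - 5)*(a - 4)*(a - 2)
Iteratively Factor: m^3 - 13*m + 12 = (m + 4)*(m^2 - 4*m + 3) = (m - 1)*(m + 4)*(m - 3)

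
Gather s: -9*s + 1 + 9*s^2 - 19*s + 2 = 9*s^2 - 28*s + 3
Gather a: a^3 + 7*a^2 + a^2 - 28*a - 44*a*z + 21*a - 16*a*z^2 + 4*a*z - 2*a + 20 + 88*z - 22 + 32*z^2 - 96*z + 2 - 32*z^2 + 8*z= a^3 + 8*a^2 + a*(-16*z^2 - 40*z - 9)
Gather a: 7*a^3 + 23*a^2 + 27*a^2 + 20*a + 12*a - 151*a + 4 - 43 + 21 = 7*a^3 + 50*a^2 - 119*a - 18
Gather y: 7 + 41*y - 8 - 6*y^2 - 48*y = -6*y^2 - 7*y - 1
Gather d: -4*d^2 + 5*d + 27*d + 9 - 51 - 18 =-4*d^2 + 32*d - 60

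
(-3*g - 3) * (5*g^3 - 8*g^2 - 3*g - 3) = -15*g^4 + 9*g^3 + 33*g^2 + 18*g + 9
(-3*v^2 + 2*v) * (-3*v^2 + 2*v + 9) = 9*v^4 - 12*v^3 - 23*v^2 + 18*v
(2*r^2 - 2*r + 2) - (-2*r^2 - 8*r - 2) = 4*r^2 + 6*r + 4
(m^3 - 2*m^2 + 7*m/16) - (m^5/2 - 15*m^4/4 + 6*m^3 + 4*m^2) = -m^5/2 + 15*m^4/4 - 5*m^3 - 6*m^2 + 7*m/16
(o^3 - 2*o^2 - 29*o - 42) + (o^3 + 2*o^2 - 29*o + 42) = 2*o^3 - 58*o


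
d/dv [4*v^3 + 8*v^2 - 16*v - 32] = 12*v^2 + 16*v - 16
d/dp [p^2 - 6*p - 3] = 2*p - 6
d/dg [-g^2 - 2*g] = -2*g - 2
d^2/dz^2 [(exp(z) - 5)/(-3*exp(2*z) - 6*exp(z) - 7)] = (-9*exp(4*z) + 198*exp(3*z) + 396*exp(2*z) - 198*exp(z) - 259)*exp(z)/(27*exp(6*z) + 162*exp(5*z) + 513*exp(4*z) + 972*exp(3*z) + 1197*exp(2*z) + 882*exp(z) + 343)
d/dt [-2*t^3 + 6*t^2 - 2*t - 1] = -6*t^2 + 12*t - 2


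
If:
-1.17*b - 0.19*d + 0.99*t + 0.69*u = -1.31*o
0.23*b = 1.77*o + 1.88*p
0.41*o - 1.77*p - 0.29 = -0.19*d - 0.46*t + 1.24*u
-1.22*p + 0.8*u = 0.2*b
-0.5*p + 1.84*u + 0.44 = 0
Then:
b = -18.448*u - 5.368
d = 60.5510250576763*u + 15.9605181416428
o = -6.30589830508475*u - 1.63222598870057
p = 3.68*u + 0.88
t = -2.53407925189947*u - 1.12105606857588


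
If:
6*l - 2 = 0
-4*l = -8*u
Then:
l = 1/3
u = 1/6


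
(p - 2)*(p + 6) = p^2 + 4*p - 12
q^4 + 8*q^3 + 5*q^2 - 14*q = q*(q - 1)*(q + 2)*(q + 7)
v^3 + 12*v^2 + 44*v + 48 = (v + 2)*(v + 4)*(v + 6)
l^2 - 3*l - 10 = (l - 5)*(l + 2)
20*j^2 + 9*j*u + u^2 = (4*j + u)*(5*j + u)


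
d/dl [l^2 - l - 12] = 2*l - 1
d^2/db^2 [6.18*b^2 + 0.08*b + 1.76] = 12.3600000000000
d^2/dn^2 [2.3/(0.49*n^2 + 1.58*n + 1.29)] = (-1.10446*n^2 - 3.56132*n + 2.3*(0.98*n + 1.58)*(1.96*n + 3.16) - 2.90766)/(0.49*n^2 + 1.58*n + 1.29)^3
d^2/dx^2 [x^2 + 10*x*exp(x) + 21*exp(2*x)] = 10*x*exp(x) + 84*exp(2*x) + 20*exp(x) + 2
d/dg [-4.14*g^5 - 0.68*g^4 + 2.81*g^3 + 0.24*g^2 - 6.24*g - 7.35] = -20.7*g^4 - 2.72*g^3 + 8.43*g^2 + 0.48*g - 6.24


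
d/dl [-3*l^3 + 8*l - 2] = 8 - 9*l^2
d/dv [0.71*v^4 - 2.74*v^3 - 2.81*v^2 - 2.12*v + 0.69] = 2.84*v^3 - 8.22*v^2 - 5.62*v - 2.12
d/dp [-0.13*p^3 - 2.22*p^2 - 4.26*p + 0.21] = -0.39*p^2 - 4.44*p - 4.26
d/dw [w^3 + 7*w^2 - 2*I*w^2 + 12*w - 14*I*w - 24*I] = 3*w^2 + w*(14 - 4*I) + 12 - 14*I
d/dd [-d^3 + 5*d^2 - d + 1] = -3*d^2 + 10*d - 1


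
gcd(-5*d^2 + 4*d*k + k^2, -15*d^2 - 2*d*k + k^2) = 1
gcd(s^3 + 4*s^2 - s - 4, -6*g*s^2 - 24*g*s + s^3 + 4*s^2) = s + 4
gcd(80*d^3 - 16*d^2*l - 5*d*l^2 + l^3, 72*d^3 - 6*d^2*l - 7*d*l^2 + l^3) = 4*d - l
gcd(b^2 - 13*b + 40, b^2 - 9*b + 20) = b - 5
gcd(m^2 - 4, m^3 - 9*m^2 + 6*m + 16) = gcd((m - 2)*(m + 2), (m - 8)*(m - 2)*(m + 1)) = m - 2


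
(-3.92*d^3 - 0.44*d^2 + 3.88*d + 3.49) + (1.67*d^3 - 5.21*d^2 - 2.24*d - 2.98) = -2.25*d^3 - 5.65*d^2 + 1.64*d + 0.51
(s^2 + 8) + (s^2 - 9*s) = 2*s^2 - 9*s + 8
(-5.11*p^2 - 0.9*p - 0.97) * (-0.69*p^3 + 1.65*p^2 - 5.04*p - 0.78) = 3.5259*p^5 - 7.8105*p^4 + 24.9387*p^3 + 6.9213*p^2 + 5.5908*p + 0.7566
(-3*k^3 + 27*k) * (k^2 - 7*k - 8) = -3*k^5 + 21*k^4 + 51*k^3 - 189*k^2 - 216*k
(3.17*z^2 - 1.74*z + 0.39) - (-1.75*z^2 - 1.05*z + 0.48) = 4.92*z^2 - 0.69*z - 0.09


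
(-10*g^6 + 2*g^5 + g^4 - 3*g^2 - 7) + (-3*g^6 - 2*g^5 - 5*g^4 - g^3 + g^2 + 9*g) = -13*g^6 - 4*g^4 - g^3 - 2*g^2 + 9*g - 7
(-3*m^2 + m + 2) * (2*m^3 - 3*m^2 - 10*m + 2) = -6*m^5 + 11*m^4 + 31*m^3 - 22*m^2 - 18*m + 4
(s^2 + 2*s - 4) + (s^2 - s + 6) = 2*s^2 + s + 2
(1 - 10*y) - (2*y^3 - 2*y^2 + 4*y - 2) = -2*y^3 + 2*y^2 - 14*y + 3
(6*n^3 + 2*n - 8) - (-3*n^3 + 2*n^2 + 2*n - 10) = 9*n^3 - 2*n^2 + 2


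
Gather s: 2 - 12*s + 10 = 12 - 12*s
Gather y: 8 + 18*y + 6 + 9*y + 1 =27*y + 15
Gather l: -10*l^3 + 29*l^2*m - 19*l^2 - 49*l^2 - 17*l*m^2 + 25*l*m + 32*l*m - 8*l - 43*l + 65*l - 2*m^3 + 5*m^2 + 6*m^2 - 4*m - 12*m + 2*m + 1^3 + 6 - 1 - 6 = -10*l^3 + l^2*(29*m - 68) + l*(-17*m^2 + 57*m + 14) - 2*m^3 + 11*m^2 - 14*m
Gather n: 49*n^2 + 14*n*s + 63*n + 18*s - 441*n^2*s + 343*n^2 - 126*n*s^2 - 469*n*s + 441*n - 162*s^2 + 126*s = n^2*(392 - 441*s) + n*(-126*s^2 - 455*s + 504) - 162*s^2 + 144*s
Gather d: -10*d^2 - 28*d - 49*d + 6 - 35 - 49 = -10*d^2 - 77*d - 78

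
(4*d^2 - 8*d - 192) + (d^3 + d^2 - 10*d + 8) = d^3 + 5*d^2 - 18*d - 184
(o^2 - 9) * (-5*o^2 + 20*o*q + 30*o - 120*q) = -5*o^4 + 20*o^3*q + 30*o^3 - 120*o^2*q + 45*o^2 - 180*o*q - 270*o + 1080*q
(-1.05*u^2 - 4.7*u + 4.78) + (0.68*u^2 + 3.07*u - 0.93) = -0.37*u^2 - 1.63*u + 3.85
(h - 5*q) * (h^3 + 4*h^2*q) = h^4 - h^3*q - 20*h^2*q^2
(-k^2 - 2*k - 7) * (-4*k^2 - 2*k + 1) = 4*k^4 + 10*k^3 + 31*k^2 + 12*k - 7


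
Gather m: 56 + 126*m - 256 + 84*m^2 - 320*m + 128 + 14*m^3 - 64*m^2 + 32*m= 14*m^3 + 20*m^2 - 162*m - 72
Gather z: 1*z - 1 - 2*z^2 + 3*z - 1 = -2*z^2 + 4*z - 2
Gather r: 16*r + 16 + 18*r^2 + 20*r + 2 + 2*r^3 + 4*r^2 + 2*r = 2*r^3 + 22*r^2 + 38*r + 18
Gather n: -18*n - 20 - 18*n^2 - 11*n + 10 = -18*n^2 - 29*n - 10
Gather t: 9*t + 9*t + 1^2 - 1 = 18*t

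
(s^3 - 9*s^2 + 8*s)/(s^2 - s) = s - 8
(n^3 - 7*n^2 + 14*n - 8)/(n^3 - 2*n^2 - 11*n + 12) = (n - 2)/(n + 3)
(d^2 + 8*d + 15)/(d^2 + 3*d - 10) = (d + 3)/(d - 2)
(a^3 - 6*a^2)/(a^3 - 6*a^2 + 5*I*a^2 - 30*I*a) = a/(a + 5*I)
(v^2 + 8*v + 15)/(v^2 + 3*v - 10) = (v + 3)/(v - 2)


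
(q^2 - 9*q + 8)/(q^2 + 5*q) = (q^2 - 9*q + 8)/(q*(q + 5))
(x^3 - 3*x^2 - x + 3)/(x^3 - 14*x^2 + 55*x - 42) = (x^2 - 2*x - 3)/(x^2 - 13*x + 42)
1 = 1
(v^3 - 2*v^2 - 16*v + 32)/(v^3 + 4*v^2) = 1 - 6/v + 8/v^2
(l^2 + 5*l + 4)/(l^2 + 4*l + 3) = (l + 4)/(l + 3)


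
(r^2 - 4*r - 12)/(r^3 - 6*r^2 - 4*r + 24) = 1/(r - 2)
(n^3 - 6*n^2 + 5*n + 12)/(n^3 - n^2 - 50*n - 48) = (n^2 - 7*n + 12)/(n^2 - 2*n - 48)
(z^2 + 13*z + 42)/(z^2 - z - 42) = (z + 7)/(z - 7)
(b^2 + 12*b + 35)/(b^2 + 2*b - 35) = (b + 5)/(b - 5)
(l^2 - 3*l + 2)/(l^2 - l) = (l - 2)/l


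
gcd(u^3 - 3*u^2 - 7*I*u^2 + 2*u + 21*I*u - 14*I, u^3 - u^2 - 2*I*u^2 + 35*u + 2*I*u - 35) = u^2 + u*(-1 - 7*I) + 7*I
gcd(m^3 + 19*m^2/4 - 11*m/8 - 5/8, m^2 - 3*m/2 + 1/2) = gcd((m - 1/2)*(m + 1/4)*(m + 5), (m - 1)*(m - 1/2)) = m - 1/2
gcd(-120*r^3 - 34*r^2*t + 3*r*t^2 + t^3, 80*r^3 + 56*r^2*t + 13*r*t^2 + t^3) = 20*r^2 + 9*r*t + t^2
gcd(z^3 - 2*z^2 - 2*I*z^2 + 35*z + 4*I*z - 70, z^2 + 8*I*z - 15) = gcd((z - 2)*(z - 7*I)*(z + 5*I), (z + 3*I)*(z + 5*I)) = z + 5*I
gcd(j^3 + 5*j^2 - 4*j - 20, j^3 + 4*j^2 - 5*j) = j + 5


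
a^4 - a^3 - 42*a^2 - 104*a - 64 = (a - 8)*(a + 1)*(a + 2)*(a + 4)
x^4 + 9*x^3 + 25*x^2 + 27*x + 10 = (x + 1)^2*(x + 2)*(x + 5)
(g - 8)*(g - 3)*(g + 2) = g^3 - 9*g^2 + 2*g + 48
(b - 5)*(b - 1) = b^2 - 6*b + 5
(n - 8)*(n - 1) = n^2 - 9*n + 8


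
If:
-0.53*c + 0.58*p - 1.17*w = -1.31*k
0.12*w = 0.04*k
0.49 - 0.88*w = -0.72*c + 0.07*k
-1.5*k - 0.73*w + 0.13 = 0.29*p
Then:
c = -0.57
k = 0.22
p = -0.87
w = 0.07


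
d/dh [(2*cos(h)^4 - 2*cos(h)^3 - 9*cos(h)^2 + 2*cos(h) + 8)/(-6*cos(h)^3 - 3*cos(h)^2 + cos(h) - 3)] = 4*(12*cos(h)^6 + 12*cos(h)^5 + 42*cos(h)^4 + 4*cos(h)^3 - 159*cos(h)^2 - 102*cos(h) + 14)*sin(h)/(7*cos(h) + 3*cos(2*h) + 3*cos(3*h) + 9)^2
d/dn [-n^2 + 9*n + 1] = 9 - 2*n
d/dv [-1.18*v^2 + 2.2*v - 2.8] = 2.2 - 2.36*v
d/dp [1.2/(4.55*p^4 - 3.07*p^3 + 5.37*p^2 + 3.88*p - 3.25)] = (-21.84*p^3 + 11.052*p^2 - 12.888*p - 4.656)/(4.55*p^4 - 3.07*p^3 + 5.37*p^2 + 3.88*p - 3.25)^2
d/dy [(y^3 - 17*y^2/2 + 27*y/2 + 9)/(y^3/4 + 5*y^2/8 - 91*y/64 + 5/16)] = 32*(352*y^4 - 1228*y^3 - 277*y^2 - 2120*y + 2178)/(256*y^6 + 1280*y^5 - 1312*y^4 - 6640*y^3 + 9881*y^2 - 3640*y + 400)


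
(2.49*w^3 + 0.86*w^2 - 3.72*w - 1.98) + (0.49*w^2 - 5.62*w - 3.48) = 2.49*w^3 + 1.35*w^2 - 9.34*w - 5.46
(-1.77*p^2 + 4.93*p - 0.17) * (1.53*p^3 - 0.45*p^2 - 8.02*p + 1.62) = -2.7081*p^5 + 8.3394*p^4 + 11.7168*p^3 - 42.3295*p^2 + 9.35*p - 0.2754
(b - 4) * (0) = 0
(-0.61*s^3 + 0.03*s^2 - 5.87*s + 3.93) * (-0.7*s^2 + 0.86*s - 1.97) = 0.427*s^5 - 0.5456*s^4 + 5.3365*s^3 - 7.8583*s^2 + 14.9437*s - 7.7421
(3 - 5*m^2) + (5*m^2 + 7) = 10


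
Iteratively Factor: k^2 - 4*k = (k)*(k - 4)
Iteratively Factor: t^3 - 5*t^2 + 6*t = (t)*(t^2 - 5*t + 6) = t*(t - 2)*(t - 3)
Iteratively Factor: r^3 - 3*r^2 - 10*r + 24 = (r - 2)*(r^2 - r - 12) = (r - 4)*(r - 2)*(r + 3)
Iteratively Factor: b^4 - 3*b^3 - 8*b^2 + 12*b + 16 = (b - 2)*(b^3 - b^2 - 10*b - 8) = (b - 4)*(b - 2)*(b^2 + 3*b + 2) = (b - 4)*(b - 2)*(b + 1)*(b + 2)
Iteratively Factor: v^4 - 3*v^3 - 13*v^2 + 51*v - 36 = (v - 3)*(v^3 - 13*v + 12) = (v - 3)*(v + 4)*(v^2 - 4*v + 3) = (v - 3)^2*(v + 4)*(v - 1)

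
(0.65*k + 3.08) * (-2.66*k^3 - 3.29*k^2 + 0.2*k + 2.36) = -1.729*k^4 - 10.3313*k^3 - 10.0032*k^2 + 2.15*k + 7.2688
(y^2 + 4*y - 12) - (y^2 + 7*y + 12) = -3*y - 24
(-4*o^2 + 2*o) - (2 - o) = -4*o^2 + 3*o - 2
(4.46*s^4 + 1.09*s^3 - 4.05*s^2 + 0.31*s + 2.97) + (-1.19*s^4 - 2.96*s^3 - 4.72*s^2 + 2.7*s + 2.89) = 3.27*s^4 - 1.87*s^3 - 8.77*s^2 + 3.01*s + 5.86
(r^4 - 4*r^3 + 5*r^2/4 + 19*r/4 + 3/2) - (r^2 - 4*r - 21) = r^4 - 4*r^3 + r^2/4 + 35*r/4 + 45/2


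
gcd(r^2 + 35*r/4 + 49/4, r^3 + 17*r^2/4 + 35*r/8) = r + 7/4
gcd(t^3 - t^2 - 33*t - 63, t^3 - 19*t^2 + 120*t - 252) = t - 7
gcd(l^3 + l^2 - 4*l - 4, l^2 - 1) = l + 1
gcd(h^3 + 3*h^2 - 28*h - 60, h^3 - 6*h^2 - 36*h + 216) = h + 6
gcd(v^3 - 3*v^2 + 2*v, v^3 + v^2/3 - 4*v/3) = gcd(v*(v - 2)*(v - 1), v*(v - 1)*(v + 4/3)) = v^2 - v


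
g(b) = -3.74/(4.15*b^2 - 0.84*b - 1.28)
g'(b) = -3.74*(0.84 - 8.3*b)/(4.15*b^2 - 0.84*b - 1.28)^2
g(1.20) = -1.01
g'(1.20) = 2.51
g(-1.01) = -0.98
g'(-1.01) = -2.39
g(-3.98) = -0.06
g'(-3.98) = -0.03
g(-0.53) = -11.30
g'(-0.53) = -178.91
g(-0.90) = -1.32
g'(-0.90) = -3.86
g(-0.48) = -47.13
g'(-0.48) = -2864.68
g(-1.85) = -0.26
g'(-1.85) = -0.29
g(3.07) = -0.11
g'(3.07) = 0.07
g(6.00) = -0.03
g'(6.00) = 0.01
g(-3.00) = -0.10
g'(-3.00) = -0.06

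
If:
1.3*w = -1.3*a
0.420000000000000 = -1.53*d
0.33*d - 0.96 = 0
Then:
No Solution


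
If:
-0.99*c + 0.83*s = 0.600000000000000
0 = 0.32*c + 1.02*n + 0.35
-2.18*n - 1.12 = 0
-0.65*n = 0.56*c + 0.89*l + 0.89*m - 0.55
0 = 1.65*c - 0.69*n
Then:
No Solution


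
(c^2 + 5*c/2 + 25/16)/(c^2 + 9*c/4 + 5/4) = (c + 5/4)/(c + 1)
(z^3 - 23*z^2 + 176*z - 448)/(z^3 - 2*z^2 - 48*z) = (z^2 - 15*z + 56)/(z*(z + 6))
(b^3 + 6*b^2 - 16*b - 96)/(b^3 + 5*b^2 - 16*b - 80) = (b + 6)/(b + 5)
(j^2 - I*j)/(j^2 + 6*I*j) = (j - I)/(j + 6*I)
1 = 1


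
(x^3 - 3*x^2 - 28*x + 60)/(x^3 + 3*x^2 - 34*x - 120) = (x - 2)/(x + 4)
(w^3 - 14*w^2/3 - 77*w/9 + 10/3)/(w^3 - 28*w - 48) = (9*w^2 + 12*w - 5)/(9*(w^2 + 6*w + 8))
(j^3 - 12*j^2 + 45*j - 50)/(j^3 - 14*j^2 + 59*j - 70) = (j - 5)/(j - 7)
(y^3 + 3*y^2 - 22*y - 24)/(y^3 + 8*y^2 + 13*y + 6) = (y - 4)/(y + 1)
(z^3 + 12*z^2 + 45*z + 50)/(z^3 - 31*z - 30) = (z^2 + 7*z + 10)/(z^2 - 5*z - 6)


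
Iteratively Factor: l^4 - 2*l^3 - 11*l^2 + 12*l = (l)*(l^3 - 2*l^2 - 11*l + 12) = l*(l - 4)*(l^2 + 2*l - 3) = l*(l - 4)*(l - 1)*(l + 3)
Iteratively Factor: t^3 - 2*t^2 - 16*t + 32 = (t - 2)*(t^2 - 16) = (t - 4)*(t - 2)*(t + 4)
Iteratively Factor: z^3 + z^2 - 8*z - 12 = (z + 2)*(z^2 - z - 6) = (z + 2)^2*(z - 3)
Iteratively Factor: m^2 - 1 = (m + 1)*(m - 1)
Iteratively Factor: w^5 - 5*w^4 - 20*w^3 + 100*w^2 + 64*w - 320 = (w - 4)*(w^4 - w^3 - 24*w^2 + 4*w + 80) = (w - 4)*(w + 2)*(w^3 - 3*w^2 - 18*w + 40) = (w - 4)*(w + 2)*(w + 4)*(w^2 - 7*w + 10) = (w - 5)*(w - 4)*(w + 2)*(w + 4)*(w - 2)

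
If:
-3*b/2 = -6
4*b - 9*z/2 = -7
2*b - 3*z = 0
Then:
No Solution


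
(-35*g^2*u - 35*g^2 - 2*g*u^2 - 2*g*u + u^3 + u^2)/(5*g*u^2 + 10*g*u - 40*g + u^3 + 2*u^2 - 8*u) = (-7*g*u - 7*g + u^2 + u)/(u^2 + 2*u - 8)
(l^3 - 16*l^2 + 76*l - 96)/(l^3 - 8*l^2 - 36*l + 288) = (l - 2)/(l + 6)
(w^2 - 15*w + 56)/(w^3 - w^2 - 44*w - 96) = (w - 7)/(w^2 + 7*w + 12)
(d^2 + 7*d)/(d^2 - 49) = d/(d - 7)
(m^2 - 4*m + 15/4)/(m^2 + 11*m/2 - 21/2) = (m - 5/2)/(m + 7)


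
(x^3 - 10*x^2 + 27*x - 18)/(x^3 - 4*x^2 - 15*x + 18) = (x - 3)/(x + 3)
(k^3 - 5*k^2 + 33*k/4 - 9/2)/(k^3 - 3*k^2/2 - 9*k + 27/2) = (k^2 - 7*k/2 + 3)/(k^2 - 9)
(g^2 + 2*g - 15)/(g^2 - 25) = (g - 3)/(g - 5)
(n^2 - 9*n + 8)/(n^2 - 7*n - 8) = (n - 1)/(n + 1)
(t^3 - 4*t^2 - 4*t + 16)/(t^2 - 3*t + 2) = (t^2 - 2*t - 8)/(t - 1)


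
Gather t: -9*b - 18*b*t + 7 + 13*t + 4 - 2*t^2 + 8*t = -9*b - 2*t^2 + t*(21 - 18*b) + 11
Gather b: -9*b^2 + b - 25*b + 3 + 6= -9*b^2 - 24*b + 9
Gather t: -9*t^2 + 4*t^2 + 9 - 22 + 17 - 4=-5*t^2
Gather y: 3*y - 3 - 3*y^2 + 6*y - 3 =-3*y^2 + 9*y - 6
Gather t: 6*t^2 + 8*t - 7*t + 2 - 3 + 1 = 6*t^2 + t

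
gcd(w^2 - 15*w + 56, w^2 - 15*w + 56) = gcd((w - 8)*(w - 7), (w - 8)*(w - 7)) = w^2 - 15*w + 56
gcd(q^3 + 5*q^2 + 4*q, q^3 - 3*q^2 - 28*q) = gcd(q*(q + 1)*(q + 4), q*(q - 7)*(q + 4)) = q^2 + 4*q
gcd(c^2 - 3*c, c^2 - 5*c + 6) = c - 3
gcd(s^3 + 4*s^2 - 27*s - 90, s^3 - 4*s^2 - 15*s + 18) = s + 3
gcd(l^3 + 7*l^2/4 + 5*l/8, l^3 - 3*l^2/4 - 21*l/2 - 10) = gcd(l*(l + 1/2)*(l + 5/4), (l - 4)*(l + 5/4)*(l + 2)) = l + 5/4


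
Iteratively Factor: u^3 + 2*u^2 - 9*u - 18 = (u + 3)*(u^2 - u - 6) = (u + 2)*(u + 3)*(u - 3)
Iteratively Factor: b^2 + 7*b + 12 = (b + 4)*(b + 3)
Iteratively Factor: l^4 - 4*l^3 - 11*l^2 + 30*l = (l - 2)*(l^3 - 2*l^2 - 15*l) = l*(l - 2)*(l^2 - 2*l - 15) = l*(l - 5)*(l - 2)*(l + 3)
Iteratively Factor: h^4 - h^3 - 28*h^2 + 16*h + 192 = (h + 4)*(h^3 - 5*h^2 - 8*h + 48) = (h + 3)*(h + 4)*(h^2 - 8*h + 16) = (h - 4)*(h + 3)*(h + 4)*(h - 4)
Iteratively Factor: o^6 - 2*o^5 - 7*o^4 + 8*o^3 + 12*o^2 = (o + 1)*(o^5 - 3*o^4 - 4*o^3 + 12*o^2) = (o - 2)*(o + 1)*(o^4 - o^3 - 6*o^2) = o*(o - 2)*(o + 1)*(o^3 - o^2 - 6*o) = o^2*(o - 2)*(o + 1)*(o^2 - o - 6) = o^2*(o - 2)*(o + 1)*(o + 2)*(o - 3)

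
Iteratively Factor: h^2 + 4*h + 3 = (h + 3)*(h + 1)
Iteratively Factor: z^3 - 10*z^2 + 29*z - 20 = (z - 1)*(z^2 - 9*z + 20) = (z - 5)*(z - 1)*(z - 4)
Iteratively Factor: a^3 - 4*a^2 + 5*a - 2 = (a - 1)*(a^2 - 3*a + 2) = (a - 1)^2*(a - 2)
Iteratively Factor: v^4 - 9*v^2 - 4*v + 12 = (v + 2)*(v^3 - 2*v^2 - 5*v + 6) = (v + 2)^2*(v^2 - 4*v + 3) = (v - 3)*(v + 2)^2*(v - 1)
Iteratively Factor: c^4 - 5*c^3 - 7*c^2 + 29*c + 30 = (c - 3)*(c^3 - 2*c^2 - 13*c - 10) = (c - 3)*(c + 1)*(c^2 - 3*c - 10) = (c - 5)*(c - 3)*(c + 1)*(c + 2)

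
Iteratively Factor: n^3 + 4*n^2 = (n)*(n^2 + 4*n) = n^2*(n + 4)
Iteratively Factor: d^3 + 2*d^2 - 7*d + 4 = (d - 1)*(d^2 + 3*d - 4) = (d - 1)^2*(d + 4)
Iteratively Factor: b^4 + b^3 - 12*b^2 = (b - 3)*(b^3 + 4*b^2) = b*(b - 3)*(b^2 + 4*b) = b^2*(b - 3)*(b + 4)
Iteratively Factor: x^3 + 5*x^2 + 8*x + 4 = (x + 2)*(x^2 + 3*x + 2) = (x + 2)^2*(x + 1)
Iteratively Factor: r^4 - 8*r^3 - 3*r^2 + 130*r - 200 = (r - 5)*(r^3 - 3*r^2 - 18*r + 40) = (r - 5)*(r - 2)*(r^2 - r - 20) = (r - 5)^2*(r - 2)*(r + 4)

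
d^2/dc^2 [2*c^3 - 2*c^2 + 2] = 12*c - 4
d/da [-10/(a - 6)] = 10/(a - 6)^2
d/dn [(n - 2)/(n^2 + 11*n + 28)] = (n^2 + 11*n - (n - 2)*(2*n + 11) + 28)/(n^2 + 11*n + 28)^2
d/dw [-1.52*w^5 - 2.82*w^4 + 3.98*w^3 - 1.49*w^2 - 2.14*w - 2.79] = -7.6*w^4 - 11.28*w^3 + 11.94*w^2 - 2.98*w - 2.14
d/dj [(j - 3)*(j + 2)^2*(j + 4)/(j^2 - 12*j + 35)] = (2*j^5 - 31*j^4 + 20*j^3 + 617*j^2 - 184*j - 2116)/(j^4 - 24*j^3 + 214*j^2 - 840*j + 1225)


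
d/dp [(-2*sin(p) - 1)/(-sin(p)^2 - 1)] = 2*(-sin(p) + cos(p)^2)*cos(p)/(sin(p)^2 + 1)^2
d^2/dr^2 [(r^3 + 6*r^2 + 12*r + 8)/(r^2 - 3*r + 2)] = 2*(37*r^3 - 30*r^2 - 132*r + 152)/(r^6 - 9*r^5 + 33*r^4 - 63*r^3 + 66*r^2 - 36*r + 8)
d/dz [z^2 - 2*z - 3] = 2*z - 2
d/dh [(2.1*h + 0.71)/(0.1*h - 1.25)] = (3.37 - 0.2696*h)/(0.1*h - 1.25)^3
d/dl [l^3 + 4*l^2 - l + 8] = 3*l^2 + 8*l - 1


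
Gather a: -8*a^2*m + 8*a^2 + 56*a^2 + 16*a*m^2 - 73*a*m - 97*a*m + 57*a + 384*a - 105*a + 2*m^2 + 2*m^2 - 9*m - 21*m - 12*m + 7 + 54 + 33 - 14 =a^2*(64 - 8*m) + a*(16*m^2 - 170*m + 336) + 4*m^2 - 42*m + 80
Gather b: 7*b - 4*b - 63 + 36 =3*b - 27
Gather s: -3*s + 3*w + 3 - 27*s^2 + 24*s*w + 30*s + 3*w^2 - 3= -27*s^2 + s*(24*w + 27) + 3*w^2 + 3*w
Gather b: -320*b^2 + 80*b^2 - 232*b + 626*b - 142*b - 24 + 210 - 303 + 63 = -240*b^2 + 252*b - 54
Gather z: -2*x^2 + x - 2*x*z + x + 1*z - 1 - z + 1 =-2*x^2 - 2*x*z + 2*x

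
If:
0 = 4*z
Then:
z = 0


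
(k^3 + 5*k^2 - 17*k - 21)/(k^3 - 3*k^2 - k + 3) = (k + 7)/(k - 1)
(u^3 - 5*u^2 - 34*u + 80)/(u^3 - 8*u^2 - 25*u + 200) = (u - 2)/(u - 5)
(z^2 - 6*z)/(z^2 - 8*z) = (z - 6)/(z - 8)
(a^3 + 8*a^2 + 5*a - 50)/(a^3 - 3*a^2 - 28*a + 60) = (a + 5)/(a - 6)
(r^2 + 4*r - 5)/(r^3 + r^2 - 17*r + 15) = 1/(r - 3)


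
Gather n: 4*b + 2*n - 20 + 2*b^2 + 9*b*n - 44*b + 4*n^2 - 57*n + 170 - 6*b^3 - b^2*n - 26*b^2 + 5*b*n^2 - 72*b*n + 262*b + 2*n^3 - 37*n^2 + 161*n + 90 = -6*b^3 - 24*b^2 + 222*b + 2*n^3 + n^2*(5*b - 33) + n*(-b^2 - 63*b + 106) + 240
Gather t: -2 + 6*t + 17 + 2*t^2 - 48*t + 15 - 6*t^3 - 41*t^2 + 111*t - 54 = -6*t^3 - 39*t^2 + 69*t - 24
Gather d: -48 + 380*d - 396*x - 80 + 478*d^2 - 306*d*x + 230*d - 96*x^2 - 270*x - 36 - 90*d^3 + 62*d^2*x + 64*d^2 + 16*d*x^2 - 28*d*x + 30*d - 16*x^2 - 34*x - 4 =-90*d^3 + d^2*(62*x + 542) + d*(16*x^2 - 334*x + 640) - 112*x^2 - 700*x - 168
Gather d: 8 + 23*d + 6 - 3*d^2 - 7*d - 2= -3*d^2 + 16*d + 12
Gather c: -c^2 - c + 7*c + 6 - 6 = -c^2 + 6*c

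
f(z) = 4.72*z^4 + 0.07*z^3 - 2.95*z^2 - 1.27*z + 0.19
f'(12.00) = 32582.81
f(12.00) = 97555.03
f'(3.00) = 492.68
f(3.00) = 354.04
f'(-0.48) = -0.48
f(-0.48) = 0.36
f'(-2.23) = -196.44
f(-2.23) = 104.30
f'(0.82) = 4.44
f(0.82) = -0.66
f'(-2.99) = -486.43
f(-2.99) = 352.99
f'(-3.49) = -780.68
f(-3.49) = 665.95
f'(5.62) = 3323.49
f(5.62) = 4620.85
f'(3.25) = 629.89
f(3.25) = 493.90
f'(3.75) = 975.18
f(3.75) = 891.03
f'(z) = 18.88*z^3 + 0.21*z^2 - 5.9*z - 1.27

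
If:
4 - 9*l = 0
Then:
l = 4/9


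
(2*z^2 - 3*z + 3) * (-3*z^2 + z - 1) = -6*z^4 + 11*z^3 - 14*z^2 + 6*z - 3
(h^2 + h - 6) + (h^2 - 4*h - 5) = 2*h^2 - 3*h - 11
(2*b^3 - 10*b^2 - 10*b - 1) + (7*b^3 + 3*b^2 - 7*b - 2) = 9*b^3 - 7*b^2 - 17*b - 3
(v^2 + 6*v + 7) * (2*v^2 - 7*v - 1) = 2*v^4 + 5*v^3 - 29*v^2 - 55*v - 7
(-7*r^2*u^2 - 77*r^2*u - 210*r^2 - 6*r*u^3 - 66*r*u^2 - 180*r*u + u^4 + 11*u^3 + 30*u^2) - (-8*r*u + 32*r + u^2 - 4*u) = -7*r^2*u^2 - 77*r^2*u - 210*r^2 - 6*r*u^3 - 66*r*u^2 - 172*r*u - 32*r + u^4 + 11*u^3 + 29*u^2 + 4*u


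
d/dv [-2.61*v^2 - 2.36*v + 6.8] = -5.22*v - 2.36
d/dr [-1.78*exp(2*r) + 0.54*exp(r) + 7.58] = (0.54 - 3.56*exp(r))*exp(r)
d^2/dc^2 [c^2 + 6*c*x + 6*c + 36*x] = 2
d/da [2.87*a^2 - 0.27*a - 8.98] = 5.74*a - 0.27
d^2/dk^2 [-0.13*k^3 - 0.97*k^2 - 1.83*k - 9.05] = -0.78*k - 1.94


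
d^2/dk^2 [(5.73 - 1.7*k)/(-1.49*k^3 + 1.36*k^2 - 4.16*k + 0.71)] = (22.64502*k^5 - 173.323356*k^4 + 170.994432*k^3 - 255.10908*k^2 + 148.288566*k - 177.21416)/(3.307949*k^9 - 9.058008*k^8 + 35.97456*k^7 - 57.823213*k^6 + 109.071504*k^5 - 100.95168*k^4 + 98.345999*k^3 - 38.917656*k^2 + 6.291168*k - 0.357911)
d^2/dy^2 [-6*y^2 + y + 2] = -12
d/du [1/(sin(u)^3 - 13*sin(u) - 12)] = (13 - 3*sin(u)^2)*cos(u)/(-sin(u)^3 + 13*sin(u) + 12)^2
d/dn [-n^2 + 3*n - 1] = 3 - 2*n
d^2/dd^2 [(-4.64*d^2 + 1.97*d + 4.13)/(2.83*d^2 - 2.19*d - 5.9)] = (5.6843418860808e-14*d^4 - 25.95959*d^3 - 266.383938*d^2 + 43.779534*d - 196.412534)/(22.665187*d^6 - 52.618473*d^5 - 101.038641*d^4 + 208.895121*d^3 + 210.64593*d^2 - 228.7017*d - 205.379)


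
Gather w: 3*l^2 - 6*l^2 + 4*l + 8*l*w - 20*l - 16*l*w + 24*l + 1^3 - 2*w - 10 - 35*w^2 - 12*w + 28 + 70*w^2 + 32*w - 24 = -3*l^2 + 8*l + 35*w^2 + w*(18 - 8*l) - 5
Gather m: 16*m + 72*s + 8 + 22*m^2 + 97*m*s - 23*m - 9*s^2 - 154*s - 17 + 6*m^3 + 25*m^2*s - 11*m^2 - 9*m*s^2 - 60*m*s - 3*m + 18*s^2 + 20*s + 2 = 6*m^3 + m^2*(25*s + 11) + m*(-9*s^2 + 37*s - 10) + 9*s^2 - 62*s - 7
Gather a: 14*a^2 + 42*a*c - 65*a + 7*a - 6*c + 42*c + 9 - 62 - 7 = 14*a^2 + a*(42*c - 58) + 36*c - 60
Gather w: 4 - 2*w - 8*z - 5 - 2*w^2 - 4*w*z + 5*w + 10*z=-2*w^2 + w*(3 - 4*z) + 2*z - 1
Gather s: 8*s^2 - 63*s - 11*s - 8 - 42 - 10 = 8*s^2 - 74*s - 60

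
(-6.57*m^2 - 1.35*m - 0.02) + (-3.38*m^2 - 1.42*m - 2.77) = -9.95*m^2 - 2.77*m - 2.79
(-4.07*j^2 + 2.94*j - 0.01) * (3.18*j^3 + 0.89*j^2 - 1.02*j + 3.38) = -12.9426*j^5 + 5.7269*j^4 + 6.7362*j^3 - 16.7643*j^2 + 9.9474*j - 0.0338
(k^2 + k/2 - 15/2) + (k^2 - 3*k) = 2*k^2 - 5*k/2 - 15/2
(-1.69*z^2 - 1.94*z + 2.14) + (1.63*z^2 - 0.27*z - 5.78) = -0.0600000000000001*z^2 - 2.21*z - 3.64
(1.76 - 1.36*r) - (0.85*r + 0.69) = 1.07 - 2.21*r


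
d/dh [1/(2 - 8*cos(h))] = -2*sin(h)/(4*cos(h) - 1)^2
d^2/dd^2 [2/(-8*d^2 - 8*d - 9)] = 32*(8*d^2 + 8*d - 8*(2*d + 1)^2 + 9)/(8*d^2 + 8*d + 9)^3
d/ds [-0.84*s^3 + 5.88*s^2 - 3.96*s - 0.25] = -2.52*s^2 + 11.76*s - 3.96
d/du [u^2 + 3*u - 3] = 2*u + 3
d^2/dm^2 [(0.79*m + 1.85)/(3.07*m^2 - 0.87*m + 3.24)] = ((0.79*m + 1.85)*(6.14*m - 0.87)*(12.28*m - 1.74) - (14.5518*m + 9.9844)*(3.07*m^2 - 0.87*m + 3.24))/(3.07*m^2 - 0.87*m + 3.24)^3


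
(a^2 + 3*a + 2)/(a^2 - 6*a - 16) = (a + 1)/(a - 8)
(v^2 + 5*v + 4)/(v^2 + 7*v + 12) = (v + 1)/(v + 3)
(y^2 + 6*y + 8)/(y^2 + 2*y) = (y + 4)/y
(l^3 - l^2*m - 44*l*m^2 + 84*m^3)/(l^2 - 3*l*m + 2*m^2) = (l^2 + l*m - 42*m^2)/(l - m)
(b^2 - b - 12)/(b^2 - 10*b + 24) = (b + 3)/(b - 6)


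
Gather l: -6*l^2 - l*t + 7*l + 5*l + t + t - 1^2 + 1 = -6*l^2 + l*(12 - t) + 2*t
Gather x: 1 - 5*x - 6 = -5*x - 5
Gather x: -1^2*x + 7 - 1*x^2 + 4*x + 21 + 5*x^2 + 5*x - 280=4*x^2 + 8*x - 252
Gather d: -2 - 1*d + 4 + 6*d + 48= 5*d + 50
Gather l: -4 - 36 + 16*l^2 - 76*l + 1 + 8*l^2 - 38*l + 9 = 24*l^2 - 114*l - 30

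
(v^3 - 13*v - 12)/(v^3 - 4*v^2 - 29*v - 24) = (v - 4)/(v - 8)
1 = 1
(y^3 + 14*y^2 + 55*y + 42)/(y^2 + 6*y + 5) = (y^2 + 13*y + 42)/(y + 5)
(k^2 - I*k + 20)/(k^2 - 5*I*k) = (k + 4*I)/k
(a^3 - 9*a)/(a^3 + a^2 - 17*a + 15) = a*(a + 3)/(a^2 + 4*a - 5)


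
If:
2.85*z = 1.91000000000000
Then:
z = 0.67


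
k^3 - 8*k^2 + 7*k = k*(k - 7)*(k - 1)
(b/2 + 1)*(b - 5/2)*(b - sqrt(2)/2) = b^3/2 - sqrt(2)*b^2/4 - b^2/4 - 5*b/2 + sqrt(2)*b/8 + 5*sqrt(2)/4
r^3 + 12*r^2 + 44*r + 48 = (r + 2)*(r + 4)*(r + 6)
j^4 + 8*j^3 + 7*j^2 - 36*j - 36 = (j - 2)*(j + 1)*(j + 3)*(j + 6)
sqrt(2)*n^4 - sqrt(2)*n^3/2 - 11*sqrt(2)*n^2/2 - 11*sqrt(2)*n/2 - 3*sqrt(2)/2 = (n - 3)*(n + 1/2)*(n + 1)*(sqrt(2)*n + sqrt(2))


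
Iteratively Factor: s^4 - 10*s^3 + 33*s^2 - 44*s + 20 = (s - 2)*(s^3 - 8*s^2 + 17*s - 10) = (s - 2)*(s - 1)*(s^2 - 7*s + 10) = (s - 2)^2*(s - 1)*(s - 5)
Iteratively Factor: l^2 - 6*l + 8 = (l - 4)*(l - 2)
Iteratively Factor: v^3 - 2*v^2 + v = (v)*(v^2 - 2*v + 1) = v*(v - 1)*(v - 1)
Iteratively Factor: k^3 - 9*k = (k + 3)*(k^2 - 3*k) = k*(k + 3)*(k - 3)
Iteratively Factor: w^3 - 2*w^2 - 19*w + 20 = (w + 4)*(w^2 - 6*w + 5) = (w - 5)*(w + 4)*(w - 1)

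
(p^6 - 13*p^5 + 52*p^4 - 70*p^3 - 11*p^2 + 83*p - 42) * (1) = p^6 - 13*p^5 + 52*p^4 - 70*p^3 - 11*p^2 + 83*p - 42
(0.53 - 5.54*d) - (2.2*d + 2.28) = -7.74*d - 1.75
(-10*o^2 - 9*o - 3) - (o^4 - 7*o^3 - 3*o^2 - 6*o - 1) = -o^4 + 7*o^3 - 7*o^2 - 3*o - 2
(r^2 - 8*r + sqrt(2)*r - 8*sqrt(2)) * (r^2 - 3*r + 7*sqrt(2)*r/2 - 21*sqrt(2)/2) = r^4 - 11*r^3 + 9*sqrt(2)*r^3/2 - 99*sqrt(2)*r^2/2 + 31*r^2 - 77*r + 108*sqrt(2)*r + 168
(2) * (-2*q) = -4*q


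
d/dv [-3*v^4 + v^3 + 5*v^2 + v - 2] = -12*v^3 + 3*v^2 + 10*v + 1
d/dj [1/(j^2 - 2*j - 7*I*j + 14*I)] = (-2*j + 2 + 7*I)/(j^2 - 2*j - 7*I*j + 14*I)^2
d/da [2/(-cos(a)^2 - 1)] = -8*sin(2*a)/(cos(2*a) + 3)^2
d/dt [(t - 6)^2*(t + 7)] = (t - 6)*(3*t + 8)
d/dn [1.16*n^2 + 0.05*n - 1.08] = 2.32*n + 0.05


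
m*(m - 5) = m^2 - 5*m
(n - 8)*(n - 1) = n^2 - 9*n + 8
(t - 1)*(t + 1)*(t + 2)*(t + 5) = t^4 + 7*t^3 + 9*t^2 - 7*t - 10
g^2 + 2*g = g*(g + 2)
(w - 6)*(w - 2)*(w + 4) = w^3 - 4*w^2 - 20*w + 48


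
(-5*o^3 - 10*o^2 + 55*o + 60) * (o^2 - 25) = -5*o^5 - 10*o^4 + 180*o^3 + 310*o^2 - 1375*o - 1500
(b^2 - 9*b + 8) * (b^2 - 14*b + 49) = b^4 - 23*b^3 + 183*b^2 - 553*b + 392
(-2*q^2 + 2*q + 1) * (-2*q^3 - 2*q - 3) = 4*q^5 - 4*q^4 + 2*q^3 + 2*q^2 - 8*q - 3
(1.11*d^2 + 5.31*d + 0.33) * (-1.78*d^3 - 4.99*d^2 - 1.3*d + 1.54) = -1.9758*d^5 - 14.9907*d^4 - 28.5273*d^3 - 6.8403*d^2 + 7.7484*d + 0.5082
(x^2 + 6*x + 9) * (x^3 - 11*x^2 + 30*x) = x^5 - 5*x^4 - 27*x^3 + 81*x^2 + 270*x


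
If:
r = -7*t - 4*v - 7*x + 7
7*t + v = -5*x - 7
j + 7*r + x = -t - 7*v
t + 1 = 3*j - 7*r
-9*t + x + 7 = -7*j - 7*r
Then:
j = -46232/8795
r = -15727/8795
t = -37402/8795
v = 22599/8795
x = 7106/1759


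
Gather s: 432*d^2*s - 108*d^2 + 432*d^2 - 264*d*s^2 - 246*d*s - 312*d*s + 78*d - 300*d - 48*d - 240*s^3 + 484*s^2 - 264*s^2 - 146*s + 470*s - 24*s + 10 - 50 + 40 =324*d^2 - 270*d - 240*s^3 + s^2*(220 - 264*d) + s*(432*d^2 - 558*d + 300)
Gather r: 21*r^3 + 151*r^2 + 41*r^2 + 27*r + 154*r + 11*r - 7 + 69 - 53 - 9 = 21*r^3 + 192*r^2 + 192*r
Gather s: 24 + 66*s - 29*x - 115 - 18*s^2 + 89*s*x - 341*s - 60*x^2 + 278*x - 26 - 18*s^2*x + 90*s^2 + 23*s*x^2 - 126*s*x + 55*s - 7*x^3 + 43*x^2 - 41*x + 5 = s^2*(72 - 18*x) + s*(23*x^2 - 37*x - 220) - 7*x^3 - 17*x^2 + 208*x - 112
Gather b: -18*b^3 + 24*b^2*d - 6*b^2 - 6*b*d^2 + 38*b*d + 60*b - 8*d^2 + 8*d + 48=-18*b^3 + b^2*(24*d - 6) + b*(-6*d^2 + 38*d + 60) - 8*d^2 + 8*d + 48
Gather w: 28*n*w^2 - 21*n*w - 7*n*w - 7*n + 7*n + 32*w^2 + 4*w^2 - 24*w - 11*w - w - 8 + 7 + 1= w^2*(28*n + 36) + w*(-28*n - 36)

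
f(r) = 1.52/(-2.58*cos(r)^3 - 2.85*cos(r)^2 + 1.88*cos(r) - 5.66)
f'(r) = 1.52*(-7.74*sin(r)*cos(r)^2 - 5.7*sin(r)*cos(r) + 1.88*sin(r))/(-2.58*cos(r)^3 - 2.85*cos(r)^2 + 1.88*cos(r) - 5.66)^2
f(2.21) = -0.21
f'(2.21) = 0.06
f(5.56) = -0.22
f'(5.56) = 0.14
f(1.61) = -0.26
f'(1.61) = 0.10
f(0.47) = -0.19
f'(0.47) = -0.10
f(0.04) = -0.17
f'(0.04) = -0.01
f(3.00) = -0.19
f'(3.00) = -0.00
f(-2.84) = -0.19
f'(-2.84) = -0.00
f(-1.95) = -0.23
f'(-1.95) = -0.09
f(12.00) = -0.20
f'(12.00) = 0.12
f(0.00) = -0.17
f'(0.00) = 0.00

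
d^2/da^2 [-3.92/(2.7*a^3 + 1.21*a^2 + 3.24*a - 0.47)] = ((63.504*a + 9.4864)*(2.7*a^3 + 1.21*a^2 + 3.24*a - 0.47) - 3.92*(8.1*a^2 + 2.42*a + 3.24)*(16.2*a^2 + 4.84*a + 6.48))/(2.7*a^3 + 1.21*a^2 + 3.24*a - 0.47)^3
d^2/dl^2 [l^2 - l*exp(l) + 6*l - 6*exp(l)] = -l*exp(l) - 8*exp(l) + 2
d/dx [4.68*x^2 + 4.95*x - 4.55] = 9.36*x + 4.95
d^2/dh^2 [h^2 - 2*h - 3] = 2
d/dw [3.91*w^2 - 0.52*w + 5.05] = 7.82*w - 0.52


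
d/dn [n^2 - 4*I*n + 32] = 2*n - 4*I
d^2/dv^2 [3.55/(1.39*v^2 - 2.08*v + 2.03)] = (-13.71791*v^2 + 20.52752*v + 3.55*(2.78*v - 2.08)*(5.56*v - 4.16) - 20.03407)/(1.39*v^2 - 2.08*v + 2.03)^3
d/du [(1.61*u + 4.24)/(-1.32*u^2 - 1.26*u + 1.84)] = (2.1252*u^2 + 11.1936*u + 8.3048)/(1.7424*u^4 + 3.3264*u^3 - 3.27*u^2 - 4.6368*u + 3.3856)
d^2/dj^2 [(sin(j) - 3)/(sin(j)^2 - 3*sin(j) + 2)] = (-sin(j)^4 + 8*sin(j)^3 - 5*sin(j)^2 - 26*sin(j) + 30)/((sin(j) - 2)^3*(sin(j) - 1)^2)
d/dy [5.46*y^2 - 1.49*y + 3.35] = 10.92*y - 1.49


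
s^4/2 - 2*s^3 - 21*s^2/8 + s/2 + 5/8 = (s/2 + 1/2)*(s - 5)*(s - 1/2)*(s + 1/2)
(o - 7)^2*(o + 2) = o^3 - 12*o^2 + 21*o + 98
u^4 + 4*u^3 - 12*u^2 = u^2*(u - 2)*(u + 6)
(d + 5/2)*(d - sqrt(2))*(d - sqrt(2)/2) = d^3 - 3*sqrt(2)*d^2/2 + 5*d^2/2 - 15*sqrt(2)*d/4 + d + 5/2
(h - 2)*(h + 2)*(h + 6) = h^3 + 6*h^2 - 4*h - 24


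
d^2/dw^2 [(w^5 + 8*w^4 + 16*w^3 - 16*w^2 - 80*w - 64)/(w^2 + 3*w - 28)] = 2*(3*w^7 + 32*w^6 - 126*w^5 - 1716*w^4 + 3024*w^3 + 32064*w^2 + 30336*w - 21632)/(w^6 + 9*w^5 - 57*w^4 - 477*w^3 + 1596*w^2 + 7056*w - 21952)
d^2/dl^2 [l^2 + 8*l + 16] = 2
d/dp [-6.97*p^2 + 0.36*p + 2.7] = 0.36 - 13.94*p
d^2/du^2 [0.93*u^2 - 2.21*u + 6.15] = 1.86000000000000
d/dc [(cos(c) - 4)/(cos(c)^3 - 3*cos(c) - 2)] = (3*cos(c)/2 - 6*cos(2*c) + cos(3*c)/2 + 8)*sin(c)/((cos(c) - 2)^2*(cos(c) + 1)^4)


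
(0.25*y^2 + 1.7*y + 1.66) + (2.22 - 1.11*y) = 0.25*y^2 + 0.59*y + 3.88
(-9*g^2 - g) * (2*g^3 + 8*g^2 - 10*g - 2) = -18*g^5 - 74*g^4 + 82*g^3 + 28*g^2 + 2*g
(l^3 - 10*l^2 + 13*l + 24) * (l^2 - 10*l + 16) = l^5 - 20*l^4 + 129*l^3 - 266*l^2 - 32*l + 384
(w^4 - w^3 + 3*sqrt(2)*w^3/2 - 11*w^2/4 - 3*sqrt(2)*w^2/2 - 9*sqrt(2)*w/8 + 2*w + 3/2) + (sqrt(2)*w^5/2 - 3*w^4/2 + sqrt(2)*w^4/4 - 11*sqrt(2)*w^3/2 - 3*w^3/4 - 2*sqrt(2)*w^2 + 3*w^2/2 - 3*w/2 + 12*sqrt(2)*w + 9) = sqrt(2)*w^5/2 - w^4/2 + sqrt(2)*w^4/4 - 4*sqrt(2)*w^3 - 7*w^3/4 - 7*sqrt(2)*w^2/2 - 5*w^2/4 + w/2 + 87*sqrt(2)*w/8 + 21/2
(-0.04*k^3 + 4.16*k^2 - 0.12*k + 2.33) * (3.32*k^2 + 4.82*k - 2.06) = -0.1328*k^5 + 13.6184*k^4 + 19.7352*k^3 - 1.4124*k^2 + 11.4778*k - 4.7998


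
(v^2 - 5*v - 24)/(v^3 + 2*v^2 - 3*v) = (v - 8)/(v*(v - 1))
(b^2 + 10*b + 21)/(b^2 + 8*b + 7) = (b + 3)/(b + 1)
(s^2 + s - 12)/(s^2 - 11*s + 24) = (s + 4)/(s - 8)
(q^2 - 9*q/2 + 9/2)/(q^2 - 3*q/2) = (q - 3)/q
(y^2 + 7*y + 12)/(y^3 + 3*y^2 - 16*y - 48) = 1/(y - 4)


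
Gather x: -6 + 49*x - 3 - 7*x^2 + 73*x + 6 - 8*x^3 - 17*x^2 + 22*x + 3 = -8*x^3 - 24*x^2 + 144*x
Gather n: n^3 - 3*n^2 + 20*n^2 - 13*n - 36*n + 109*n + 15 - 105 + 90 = n^3 + 17*n^2 + 60*n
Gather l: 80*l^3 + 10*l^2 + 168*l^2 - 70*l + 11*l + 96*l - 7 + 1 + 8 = 80*l^3 + 178*l^2 + 37*l + 2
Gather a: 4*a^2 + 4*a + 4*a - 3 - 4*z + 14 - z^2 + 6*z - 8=4*a^2 + 8*a - z^2 + 2*z + 3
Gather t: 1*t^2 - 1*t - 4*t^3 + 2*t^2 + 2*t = -4*t^3 + 3*t^2 + t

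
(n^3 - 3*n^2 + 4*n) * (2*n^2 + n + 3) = 2*n^5 - 5*n^4 + 8*n^3 - 5*n^2 + 12*n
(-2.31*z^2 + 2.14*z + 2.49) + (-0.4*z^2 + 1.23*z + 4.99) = -2.71*z^2 + 3.37*z + 7.48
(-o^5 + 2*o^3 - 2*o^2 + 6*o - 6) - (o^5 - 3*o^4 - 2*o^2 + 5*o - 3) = -2*o^5 + 3*o^4 + 2*o^3 + o - 3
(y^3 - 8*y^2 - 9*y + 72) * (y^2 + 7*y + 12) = y^5 - y^4 - 53*y^3 - 87*y^2 + 396*y + 864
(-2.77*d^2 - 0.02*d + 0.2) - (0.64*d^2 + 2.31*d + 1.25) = -3.41*d^2 - 2.33*d - 1.05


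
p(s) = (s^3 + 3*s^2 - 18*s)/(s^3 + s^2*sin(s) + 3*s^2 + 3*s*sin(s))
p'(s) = (3*s^2 + 6*s - 18)/(s^3 + s^2*sin(s) + 3*s^2 + 3*s*sin(s)) + (s^3 + 3*s^2 - 18*s)*(-s^2*cos(s) - 3*s^2 - 2*s*sin(s) - 3*s*cos(s) - 6*s - 3*sin(s))/(s^3 + s^2*sin(s) + 3*s^2 + 3*s*sin(s))^2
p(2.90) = -0.05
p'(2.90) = 0.48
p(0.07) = -41.40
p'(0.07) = 611.69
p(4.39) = 0.57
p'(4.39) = 0.27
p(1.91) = -0.62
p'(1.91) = 0.76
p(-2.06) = 7.21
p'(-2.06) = -5.96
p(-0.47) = 8.22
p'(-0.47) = 12.71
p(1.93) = -0.60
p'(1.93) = 0.74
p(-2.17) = 7.96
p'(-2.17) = -7.90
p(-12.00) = 0.87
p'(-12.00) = 0.03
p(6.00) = 0.70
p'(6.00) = -0.03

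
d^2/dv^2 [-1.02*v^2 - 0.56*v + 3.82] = -2.04000000000000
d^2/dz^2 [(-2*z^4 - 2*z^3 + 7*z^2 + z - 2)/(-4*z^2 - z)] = 4*(16*z^6 + 12*z^5 + 3*z^4 + 7*z^3 + 48*z^2 + 12*z + 1)/(z^3*(64*z^3 + 48*z^2 + 12*z + 1))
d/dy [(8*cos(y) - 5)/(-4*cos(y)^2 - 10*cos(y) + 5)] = 2*(-16*cos(y)^2 + 20*cos(y) + 5)*sin(y)/(-4*sin(y)^2 + 10*cos(y) - 1)^2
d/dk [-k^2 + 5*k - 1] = 5 - 2*k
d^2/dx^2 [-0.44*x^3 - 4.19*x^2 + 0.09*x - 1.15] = -2.64*x - 8.38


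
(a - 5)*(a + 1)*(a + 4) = a^3 - 21*a - 20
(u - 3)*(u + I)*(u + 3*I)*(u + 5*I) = u^4 - 3*u^3 + 9*I*u^3 - 23*u^2 - 27*I*u^2 + 69*u - 15*I*u + 45*I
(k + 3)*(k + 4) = k^2 + 7*k + 12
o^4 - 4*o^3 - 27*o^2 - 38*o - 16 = (o - 8)*(o + 1)^2*(o + 2)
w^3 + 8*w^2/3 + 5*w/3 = w*(w + 1)*(w + 5/3)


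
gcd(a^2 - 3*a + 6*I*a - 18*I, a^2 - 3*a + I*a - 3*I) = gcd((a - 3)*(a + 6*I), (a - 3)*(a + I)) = a - 3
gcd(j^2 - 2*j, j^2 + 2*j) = j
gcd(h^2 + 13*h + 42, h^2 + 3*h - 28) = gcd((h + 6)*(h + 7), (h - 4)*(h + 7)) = h + 7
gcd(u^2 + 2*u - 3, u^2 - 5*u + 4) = u - 1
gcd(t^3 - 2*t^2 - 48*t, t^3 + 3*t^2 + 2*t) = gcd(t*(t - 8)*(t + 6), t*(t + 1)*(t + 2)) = t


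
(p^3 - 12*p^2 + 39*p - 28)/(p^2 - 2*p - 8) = (p^2 - 8*p + 7)/(p + 2)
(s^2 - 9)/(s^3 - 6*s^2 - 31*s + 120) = (s + 3)/(s^2 - 3*s - 40)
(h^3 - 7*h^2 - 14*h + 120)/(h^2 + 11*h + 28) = (h^2 - 11*h + 30)/(h + 7)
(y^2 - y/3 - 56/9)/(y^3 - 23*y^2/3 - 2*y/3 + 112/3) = (y + 7/3)/(y^2 - 5*y - 14)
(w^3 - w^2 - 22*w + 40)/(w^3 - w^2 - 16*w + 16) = (w^2 + 3*w - 10)/(w^2 + 3*w - 4)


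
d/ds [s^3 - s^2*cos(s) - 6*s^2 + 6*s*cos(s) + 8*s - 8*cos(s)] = s^2*sin(s) + 3*s^2 - 6*s*sin(s) - 2*s*cos(s) - 12*s + 8*sin(s) + 6*cos(s) + 8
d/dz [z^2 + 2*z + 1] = 2*z + 2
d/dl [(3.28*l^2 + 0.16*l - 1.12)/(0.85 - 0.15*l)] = (-0.492*l^2 + 5.576*l - 0.032)/(0.0225*l^2 - 0.255*l + 0.7225)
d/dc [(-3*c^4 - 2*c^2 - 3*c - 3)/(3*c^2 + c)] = (-18*c^5 - 9*c^4 + 7*c^2 + 18*c + 3)/(c^2*(9*c^2 + 6*c + 1))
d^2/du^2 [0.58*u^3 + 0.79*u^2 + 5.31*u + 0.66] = 3.48*u + 1.58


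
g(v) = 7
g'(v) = 0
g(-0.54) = 7.00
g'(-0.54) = 0.00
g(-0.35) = 7.00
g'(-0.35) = 0.00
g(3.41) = 7.00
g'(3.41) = 0.00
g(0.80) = 7.00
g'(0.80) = 0.00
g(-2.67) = 7.00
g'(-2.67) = 0.00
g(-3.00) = 7.00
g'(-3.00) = 0.00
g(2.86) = 7.00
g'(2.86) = 0.00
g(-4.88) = 7.00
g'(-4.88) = 0.00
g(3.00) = 7.00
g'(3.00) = 0.00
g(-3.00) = 7.00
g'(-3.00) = 0.00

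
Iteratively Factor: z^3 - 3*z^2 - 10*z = (z)*(z^2 - 3*z - 10) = z*(z + 2)*(z - 5)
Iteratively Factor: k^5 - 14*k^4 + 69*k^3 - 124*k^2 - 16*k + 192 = (k + 1)*(k^4 - 15*k^3 + 84*k^2 - 208*k + 192) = (k - 4)*(k + 1)*(k^3 - 11*k^2 + 40*k - 48) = (k - 4)^2*(k + 1)*(k^2 - 7*k + 12) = (k - 4)^2*(k - 3)*(k + 1)*(k - 4)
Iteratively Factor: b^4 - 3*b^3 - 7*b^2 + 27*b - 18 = (b - 1)*(b^3 - 2*b^2 - 9*b + 18) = (b - 2)*(b - 1)*(b^2 - 9) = (b - 3)*(b - 2)*(b - 1)*(b + 3)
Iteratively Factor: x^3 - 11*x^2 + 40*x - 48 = (x - 4)*(x^2 - 7*x + 12) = (x - 4)^2*(x - 3)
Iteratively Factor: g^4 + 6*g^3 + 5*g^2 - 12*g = (g + 4)*(g^3 + 2*g^2 - 3*g) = (g - 1)*(g + 4)*(g^2 + 3*g) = (g - 1)*(g + 3)*(g + 4)*(g)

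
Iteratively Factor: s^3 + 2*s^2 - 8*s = (s + 4)*(s^2 - 2*s) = (s - 2)*(s + 4)*(s)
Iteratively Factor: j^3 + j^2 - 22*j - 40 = (j + 2)*(j^2 - j - 20) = (j + 2)*(j + 4)*(j - 5)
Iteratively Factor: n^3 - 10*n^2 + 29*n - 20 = (n - 4)*(n^2 - 6*n + 5) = (n - 4)*(n - 1)*(n - 5)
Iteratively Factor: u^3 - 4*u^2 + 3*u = (u - 3)*(u^2 - u) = (u - 3)*(u - 1)*(u)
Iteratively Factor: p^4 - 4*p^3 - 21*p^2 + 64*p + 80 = (p + 4)*(p^3 - 8*p^2 + 11*p + 20) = (p - 4)*(p + 4)*(p^2 - 4*p - 5) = (p - 4)*(p + 1)*(p + 4)*(p - 5)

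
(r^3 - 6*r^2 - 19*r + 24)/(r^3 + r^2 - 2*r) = (r^2 - 5*r - 24)/(r*(r + 2))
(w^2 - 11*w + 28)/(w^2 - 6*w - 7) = (w - 4)/(w + 1)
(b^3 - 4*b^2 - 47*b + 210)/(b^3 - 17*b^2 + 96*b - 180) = (b + 7)/(b - 6)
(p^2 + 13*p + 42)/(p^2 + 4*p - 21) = (p + 6)/(p - 3)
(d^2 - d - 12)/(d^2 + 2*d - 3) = (d - 4)/(d - 1)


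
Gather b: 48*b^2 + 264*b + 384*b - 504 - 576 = 48*b^2 + 648*b - 1080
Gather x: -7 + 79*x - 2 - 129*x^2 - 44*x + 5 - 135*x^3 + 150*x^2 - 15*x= -135*x^3 + 21*x^2 + 20*x - 4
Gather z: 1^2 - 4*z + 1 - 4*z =2 - 8*z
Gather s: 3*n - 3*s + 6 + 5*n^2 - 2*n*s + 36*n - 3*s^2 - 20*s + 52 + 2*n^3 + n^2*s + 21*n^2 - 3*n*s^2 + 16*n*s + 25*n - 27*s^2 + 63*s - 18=2*n^3 + 26*n^2 + 64*n + s^2*(-3*n - 30) + s*(n^2 + 14*n + 40) + 40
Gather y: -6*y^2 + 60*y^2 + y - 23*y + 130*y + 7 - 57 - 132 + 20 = 54*y^2 + 108*y - 162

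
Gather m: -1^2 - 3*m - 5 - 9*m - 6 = -12*m - 12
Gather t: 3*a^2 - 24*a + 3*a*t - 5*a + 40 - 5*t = 3*a^2 - 29*a + t*(3*a - 5) + 40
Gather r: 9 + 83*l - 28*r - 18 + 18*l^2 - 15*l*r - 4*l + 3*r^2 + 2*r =18*l^2 + 79*l + 3*r^2 + r*(-15*l - 26) - 9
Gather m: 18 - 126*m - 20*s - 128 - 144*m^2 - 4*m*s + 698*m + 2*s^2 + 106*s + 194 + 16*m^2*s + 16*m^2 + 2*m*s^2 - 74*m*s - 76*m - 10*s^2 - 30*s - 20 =m^2*(16*s - 128) + m*(2*s^2 - 78*s + 496) - 8*s^2 + 56*s + 64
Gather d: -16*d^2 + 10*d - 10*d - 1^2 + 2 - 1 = -16*d^2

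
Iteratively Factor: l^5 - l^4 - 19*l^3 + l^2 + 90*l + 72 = (l + 3)*(l^4 - 4*l^3 - 7*l^2 + 22*l + 24) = (l + 1)*(l + 3)*(l^3 - 5*l^2 - 2*l + 24) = (l + 1)*(l + 2)*(l + 3)*(l^2 - 7*l + 12) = (l - 4)*(l + 1)*(l + 2)*(l + 3)*(l - 3)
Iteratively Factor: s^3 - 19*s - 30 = (s + 3)*(s^2 - 3*s - 10) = (s - 5)*(s + 3)*(s + 2)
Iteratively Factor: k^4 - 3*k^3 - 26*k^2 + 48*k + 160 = (k - 4)*(k^3 + k^2 - 22*k - 40) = (k - 5)*(k - 4)*(k^2 + 6*k + 8) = (k - 5)*(k - 4)*(k + 2)*(k + 4)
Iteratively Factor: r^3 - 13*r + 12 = (r - 1)*(r^2 + r - 12) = (r - 3)*(r - 1)*(r + 4)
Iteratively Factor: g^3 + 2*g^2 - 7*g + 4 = (g + 4)*(g^2 - 2*g + 1) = (g - 1)*(g + 4)*(g - 1)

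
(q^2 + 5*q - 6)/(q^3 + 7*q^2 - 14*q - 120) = (q - 1)/(q^2 + q - 20)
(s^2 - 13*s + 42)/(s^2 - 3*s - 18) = (s - 7)/(s + 3)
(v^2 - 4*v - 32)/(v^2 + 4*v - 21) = (v^2 - 4*v - 32)/(v^2 + 4*v - 21)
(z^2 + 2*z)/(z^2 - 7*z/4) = 4*(z + 2)/(4*z - 7)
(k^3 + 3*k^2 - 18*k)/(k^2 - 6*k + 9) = k*(k + 6)/(k - 3)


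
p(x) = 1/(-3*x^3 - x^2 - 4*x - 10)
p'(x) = (9*x^2 + 2*x + 4)/(-3*x^3 - x^2 - 4*x - 10)^2 = (9*x^2 + 2*x + 4)/(3*x^3 + x^2 + 4*x + 10)^2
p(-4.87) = 0.00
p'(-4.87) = 0.00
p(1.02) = -0.05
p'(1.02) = 0.05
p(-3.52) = 0.01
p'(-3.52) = 0.01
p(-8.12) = 0.00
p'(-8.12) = 0.00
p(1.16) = -0.05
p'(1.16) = 0.04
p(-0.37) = -0.12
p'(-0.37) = 0.06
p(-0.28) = -0.11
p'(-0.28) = 0.05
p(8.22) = -0.00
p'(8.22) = 0.00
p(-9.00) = 0.00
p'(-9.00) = 0.00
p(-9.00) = 0.00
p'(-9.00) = 0.00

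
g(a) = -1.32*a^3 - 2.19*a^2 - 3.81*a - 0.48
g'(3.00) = -52.59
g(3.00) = -67.26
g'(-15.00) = -829.11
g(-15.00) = 4018.92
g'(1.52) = -19.62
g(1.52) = -15.97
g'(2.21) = -32.83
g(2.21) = -33.84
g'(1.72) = -23.06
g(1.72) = -20.23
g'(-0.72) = -2.71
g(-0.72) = 1.62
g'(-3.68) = -41.32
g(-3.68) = 49.67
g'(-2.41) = -16.25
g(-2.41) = 14.46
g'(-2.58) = -18.87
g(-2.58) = 17.44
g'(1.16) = -14.22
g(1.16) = -9.91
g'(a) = -3.96*a^2 - 4.38*a - 3.81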